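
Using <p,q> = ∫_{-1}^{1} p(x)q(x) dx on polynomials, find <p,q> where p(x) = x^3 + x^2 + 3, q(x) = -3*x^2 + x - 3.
<p,q> = -134/5

Expand the product: p(x)·q(x) = -3*x^5 - 2*x^4 - 2*x^3 - 12*x^2 + 3*x - 9.
∫_{-1}^{1} of each monomial x^k gives [2/(k+1) if k even, 0 if k odd]. Integrating term-by-term (or equivalently evaluating the antiderivative F(x) = -x^6/2 - 2*x^5/5 - x^4/2 - 4*x^3 + 3*x^2/2 - 9*x at the endpoints):
  F(1) − F(−1) = -129/10 − (139/10) = -134/5.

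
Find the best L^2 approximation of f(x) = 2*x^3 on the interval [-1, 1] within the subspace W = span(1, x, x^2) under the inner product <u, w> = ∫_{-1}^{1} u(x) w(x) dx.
g(x) = 6*x/5

The best approximation g ∈ W is the orthogonal projection of f onto W. Writing g = a_0 + a_1 x + a_2 x^2, the coefficients solve the normal equations G · a = b where
  G_{ij} = <φ_i, φ_j> and b_i = <f, φ_i>, with φ_0 = 1, φ_1 = x, φ_2 = x^2.
G =
  [2, 0, 2/3]
  [0, 2/3, 0]
  [2/3, 0, 2/5],
b = (0, 4/5, 0).
Solving gives a_0 = 0, a_1 = 6/5, a_2 = 0, so
  g(x) = 6*x/5.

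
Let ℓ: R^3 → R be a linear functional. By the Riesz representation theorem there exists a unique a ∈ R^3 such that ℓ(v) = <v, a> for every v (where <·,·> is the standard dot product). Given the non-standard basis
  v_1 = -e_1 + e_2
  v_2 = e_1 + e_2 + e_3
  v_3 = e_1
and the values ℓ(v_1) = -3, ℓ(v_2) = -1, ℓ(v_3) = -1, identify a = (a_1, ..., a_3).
a = (-1, -4, 4)

Write a = (a_1, ..., a_3) in the standard basis. For each basis vector v_i, ℓ(v_i) = <v_i, a> is a linear equation in the a_j's. Collect the n equations into a matrix system V a = ℓ, where row i of V is v_i (expressed in the standard basis). Since V is invertible (lower-triangular with 1s on the diagonal, up to permutation), solve by back-substitution:
  V =
[[-1, 1, 0],
 [1, 1, 1],
 [1, 0, 0]]
  V a = (-3, -1, -1)
Solving gives a = (-1, -4, 4).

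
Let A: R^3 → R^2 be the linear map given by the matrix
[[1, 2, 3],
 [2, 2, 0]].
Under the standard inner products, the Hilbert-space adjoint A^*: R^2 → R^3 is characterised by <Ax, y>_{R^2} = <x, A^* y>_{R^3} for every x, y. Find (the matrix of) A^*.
A^* = A^T =
[[1, 2],
 [2, 2],
 [3, 0]]

For real matrices with standard dot products, the defining identity <Ax, y> = <x, A^* y> gives (Ax)^T y = x^T (A^*) y, i.e. x^T A^T y = x^T (A^*) y. Since this holds for all x, y, we must have A^* = A^T. Therefore
A^* =
[[1, 2],
 [2, 2],
 [3, 0]].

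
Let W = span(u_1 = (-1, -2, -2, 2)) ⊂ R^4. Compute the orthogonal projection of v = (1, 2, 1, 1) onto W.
proj_W(v) = (5/13, 10/13, 10/13, -10/13)

Set up U = [u_1 | ... | u_1] ∈ R^(4×1). The projector onto W = col(U) is P = U (U^T U)^(-1) U^T.
Compute U^T U =
  [13],
and U^T v = (-5).
Solve U^T U · c = U^T v for the coefficients: c = (-5/13). The projection is proj_W(v) = U c.
Check: (v - proj_W(v)) · u_1 = 0  (should be 0).
Result: proj_W(v) = (5/13, 10/13, 10/13, -10/13).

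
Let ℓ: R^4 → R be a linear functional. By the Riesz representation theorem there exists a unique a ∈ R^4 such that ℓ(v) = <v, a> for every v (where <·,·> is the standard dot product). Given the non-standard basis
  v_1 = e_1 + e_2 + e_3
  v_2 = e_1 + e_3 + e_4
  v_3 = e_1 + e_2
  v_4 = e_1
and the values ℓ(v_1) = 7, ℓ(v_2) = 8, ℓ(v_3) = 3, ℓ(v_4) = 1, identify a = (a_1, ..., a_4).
a = (1, 2, 4, 3)

Write a = (a_1, ..., a_4) in the standard basis. For each basis vector v_i, ℓ(v_i) = <v_i, a> is a linear equation in the a_j's. Collect the n equations into a matrix system V a = ℓ, where row i of V is v_i (expressed in the standard basis). Since V is invertible (lower-triangular with 1s on the diagonal, up to permutation), solve by back-substitution:
  V =
[[1, 1, 1, 0],
 [1, 0, 1, 1],
 [1, 1, 0, 0],
 [1, 0, 0, 0]]
  V a = (7, 8, 3, 1)
Solving gives a = (1, 2, 4, 3).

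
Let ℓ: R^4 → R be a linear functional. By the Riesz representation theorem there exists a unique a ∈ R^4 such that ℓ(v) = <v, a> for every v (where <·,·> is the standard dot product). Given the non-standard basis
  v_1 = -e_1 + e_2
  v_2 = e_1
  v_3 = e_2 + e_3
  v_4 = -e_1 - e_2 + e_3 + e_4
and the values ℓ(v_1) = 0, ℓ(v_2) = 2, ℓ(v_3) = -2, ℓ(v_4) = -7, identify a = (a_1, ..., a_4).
a = (2, 2, -4, 1)

Write a = (a_1, ..., a_4) in the standard basis. For each basis vector v_i, ℓ(v_i) = <v_i, a> is a linear equation in the a_j's. Collect the n equations into a matrix system V a = ℓ, where row i of V is v_i (expressed in the standard basis). Since V is invertible (lower-triangular with 1s on the diagonal, up to permutation), solve by back-substitution:
  V =
[[-1, 1, 0, 0],
 [1, 0, 0, 0],
 [0, 1, 1, 0],
 [-1, -1, 1, 1]]
  V a = (0, 2, -2, -7)
Solving gives a = (2, 2, -4, 1).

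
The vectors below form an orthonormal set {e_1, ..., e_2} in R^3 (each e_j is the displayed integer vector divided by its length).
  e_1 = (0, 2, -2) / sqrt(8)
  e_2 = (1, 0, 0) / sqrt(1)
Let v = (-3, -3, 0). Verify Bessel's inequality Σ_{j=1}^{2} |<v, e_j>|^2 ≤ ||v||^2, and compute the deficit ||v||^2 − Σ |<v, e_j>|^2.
Σ |<v, e_j>|^2 = 27/2; ||v||^2 = 18; deficit = 9/2

Write each e_j = u_j / sqrt(<u_j, u_j>) where u_j is the displayed integer vector. Then <v, e_j> = <v, u_j> / sqrt(<u_j, u_j>), so |<v, e_j>|^2 = <v, u_j>^2 / <u_j, u_j>.
Coefficients: <v, e_1> = -6/sqrt(8), <v, e_2> = -3/sqrt(1).
Square and sum: Σ |<v, e_j>|^2 = 27/2.
Compute ||v||^2 = v·v = 18.
Deficit = 18 − 27/2 = 9/2 ≥ 0, confirming Bessel's inequality. (The deficit equals ||v − Σ <v,e_j> e_j||^2, the squared distance from v to span{e_j}.)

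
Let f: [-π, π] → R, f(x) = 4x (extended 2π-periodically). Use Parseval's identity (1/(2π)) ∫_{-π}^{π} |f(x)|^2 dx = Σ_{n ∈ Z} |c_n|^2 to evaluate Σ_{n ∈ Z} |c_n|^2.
Σ |c_n|^2 = 16π^2/3

Expand and integrate term by term over [-π, π]:
  ∫ (4x)^2 dx = 16·(2π^3/3); ∫ 2·4·(0)·x dx = 0 (odd integrand); ∫ 0^2 dx = 0·2π.
So (1/(2π)) ∫_{-π}^{π} (4x)^2 dx = 16π^2/3 + 0 = 16π^2/3.
Parseval ⇒ Σ |c_n|^2 = 16π^2/3.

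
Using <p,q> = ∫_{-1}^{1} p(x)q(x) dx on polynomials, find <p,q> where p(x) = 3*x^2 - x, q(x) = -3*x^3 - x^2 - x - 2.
<p,q> = -10/3

Expand the product: p(x)·q(x) = -9*x^5 - 2*x^3 - 5*x^2 + 2*x.
∫_{-1}^{1} of each monomial x^k gives [2/(k+1) if k even, 0 if k odd]. Integrating term-by-term (or equivalently evaluating the antiderivative F(x) = -3*x^6/2 - x^4/2 - 5*x^3/3 + x^2 at the endpoints):
  F(1) − F(−1) = -8/3 − (2/3) = -10/3.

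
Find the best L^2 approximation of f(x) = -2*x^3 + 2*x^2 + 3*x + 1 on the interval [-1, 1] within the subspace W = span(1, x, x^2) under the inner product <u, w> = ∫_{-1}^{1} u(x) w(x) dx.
g(x) = 2*x^2 + 9*x/5 + 1

The best approximation g ∈ W is the orthogonal projection of f onto W. Writing g = a_0 + a_1 x + a_2 x^2, the coefficients solve the normal equations G · a = b where
  G_{ij} = <φ_i, φ_j> and b_i = <f, φ_i>, with φ_0 = 1, φ_1 = x, φ_2 = x^2.
G =
  [2, 0, 2/3]
  [0, 2/3, 0]
  [2/3, 0, 2/5],
b = (10/3, 6/5, 22/15).
Solving gives a_0 = 1, a_1 = 9/5, a_2 = 2, so
  g(x) = 2*x^2 + 9*x/5 + 1.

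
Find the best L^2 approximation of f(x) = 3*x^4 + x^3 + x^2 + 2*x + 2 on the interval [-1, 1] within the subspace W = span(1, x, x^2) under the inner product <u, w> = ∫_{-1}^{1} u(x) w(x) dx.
g(x) = 25*x^2/7 + 13*x/5 + 61/35

The best approximation g ∈ W is the orthogonal projection of f onto W. Writing g = a_0 + a_1 x + a_2 x^2, the coefficients solve the normal equations G · a = b where
  G_{ij} = <φ_i, φ_j> and b_i = <f, φ_i>, with φ_0 = 1, φ_1 = x, φ_2 = x^2.
G =
  [2, 0, 2/3]
  [0, 2/3, 0]
  [2/3, 0, 2/5],
b = (88/15, 26/15, 272/105).
Solving gives a_0 = 61/35, a_1 = 13/5, a_2 = 25/7, so
  g(x) = 25*x^2/7 + 13*x/5 + 61/35.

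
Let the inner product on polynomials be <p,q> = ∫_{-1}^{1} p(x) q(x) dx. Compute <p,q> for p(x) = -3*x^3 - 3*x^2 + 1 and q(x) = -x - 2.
<p,q> = 6/5

Expand the product: p(x)·q(x) = 3*x^4 + 9*x^3 + 6*x^2 - x - 2.
∫_{-1}^{1} of each monomial x^k gives [2/(k+1) if k even, 0 if k odd]. Integrating term-by-term (or equivalently evaluating the antiderivative F(x) = 3*x^5/5 + 9*x^4/4 + 2*x^3 - x^2/2 - 2*x at the endpoints):
  F(1) − F(−1) = 47/20 − (23/20) = 6/5.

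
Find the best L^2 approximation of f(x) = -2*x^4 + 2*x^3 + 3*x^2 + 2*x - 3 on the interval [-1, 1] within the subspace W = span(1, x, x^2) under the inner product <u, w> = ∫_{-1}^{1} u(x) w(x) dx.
g(x) = 9*x^2/7 + 16*x/5 - 99/35

The best approximation g ∈ W is the orthogonal projection of f onto W. Writing g = a_0 + a_1 x + a_2 x^2, the coefficients solve the normal equations G · a = b where
  G_{ij} = <φ_i, φ_j> and b_i = <f, φ_i>, with φ_0 = 1, φ_1 = x, φ_2 = x^2.
G =
  [2, 0, 2/3]
  [0, 2/3, 0]
  [2/3, 0, 2/5],
b = (-24/5, 32/15, -48/35).
Solving gives a_0 = -99/35, a_1 = 16/5, a_2 = 9/7, so
  g(x) = 9*x^2/7 + 16*x/5 - 99/35.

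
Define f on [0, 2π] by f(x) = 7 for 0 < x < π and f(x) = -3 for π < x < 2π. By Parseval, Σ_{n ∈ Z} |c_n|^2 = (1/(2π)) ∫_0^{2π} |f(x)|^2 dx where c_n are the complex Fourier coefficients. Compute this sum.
Σ |c_n|^2 = 29

Parseval equates the L^2 energy of f (normalised by 1/(2π)) with the ℓ^2 sum of its Fourier coefficients: (1/(2π)) ∫_0^{2π} |f|^2 = Σ |c_n|^2.
Compute the left side: (1/(2π)) [∫_0^π 7^2 dx + ∫_π^{2π} (-3)^2 dx] = (1/(2π)) · (49π + 9π) = (49 + 9)/2 = 29.
So Σ_{n ∈ Z} |c_n|^2 = 29.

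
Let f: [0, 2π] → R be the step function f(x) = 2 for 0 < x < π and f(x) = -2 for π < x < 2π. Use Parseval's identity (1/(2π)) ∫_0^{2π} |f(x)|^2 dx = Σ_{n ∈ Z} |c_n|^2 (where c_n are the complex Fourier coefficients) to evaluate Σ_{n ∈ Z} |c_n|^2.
Σ |c_n|^2 = 4

Parseval equates the L^2 energy of f (normalised by 1/(2π)) with the ℓ^2 sum of its Fourier coefficients: (1/(2π)) ∫_0^{2π} |f|^2 = Σ |c_n|^2.
Compute the left side: (1/(2π)) [∫_0^π 2^2 dx + ∫_π^{2π} (-2)^2 dx] = (1/(2π)) · (4π + 4π) = (4 + 4)/2 = 4.
So Σ_{n ∈ Z} |c_n|^2 = 4.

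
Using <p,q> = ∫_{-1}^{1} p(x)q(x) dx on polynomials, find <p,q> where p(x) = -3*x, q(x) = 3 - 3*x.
<p,q> = 6

Expand the product: p(x)·q(x) = 9*x^2 - 9*x.
∫_{-1}^{1} of each monomial x^k gives [2/(k+1) if k even, 0 if k odd]. Integrating term-by-term (or equivalently evaluating the antiderivative F(x) = 3*x^3 - 9*x^2/2 at the endpoints):
  F(1) − F(−1) = -3/2 − (-15/2) = 6.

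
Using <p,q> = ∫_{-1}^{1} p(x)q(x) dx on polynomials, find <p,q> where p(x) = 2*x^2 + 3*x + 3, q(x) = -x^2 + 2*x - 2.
<p,q> = -202/15

Expand the product: p(x)·q(x) = -2*x^4 + x^3 - x^2 - 6.
∫_{-1}^{1} of each monomial x^k gives [2/(k+1) if k even, 0 if k odd]. Integrating term-by-term (or equivalently evaluating the antiderivative F(x) = -2*x^5/5 + x^4/4 - x^3/3 - 6*x at the endpoints):
  F(1) − F(−1) = -389/60 − (419/60) = -202/15.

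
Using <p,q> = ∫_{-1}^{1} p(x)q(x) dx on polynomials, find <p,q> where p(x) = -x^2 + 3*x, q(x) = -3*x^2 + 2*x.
<p,q> = 26/5

Expand the product: p(x)·q(x) = 3*x^4 - 11*x^3 + 6*x^2.
∫_{-1}^{1} of each monomial x^k gives [2/(k+1) if k even, 0 if k odd]. Integrating term-by-term (or equivalently evaluating the antiderivative F(x) = 3*x^5/5 - 11*x^4/4 + 2*x^3 at the endpoints):
  F(1) − F(−1) = -3/20 − (-107/20) = 26/5.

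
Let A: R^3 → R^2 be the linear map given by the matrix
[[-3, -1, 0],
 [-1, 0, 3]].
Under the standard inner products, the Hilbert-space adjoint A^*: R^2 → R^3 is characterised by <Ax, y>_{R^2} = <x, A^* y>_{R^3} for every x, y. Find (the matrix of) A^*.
A^* = A^T =
[[-3, -1],
 [-1, 0],
 [0, 3]]

For real matrices with standard dot products, the defining identity <Ax, y> = <x, A^* y> gives (Ax)^T y = x^T (A^*) y, i.e. x^T A^T y = x^T (A^*) y. Since this holds for all x, y, we must have A^* = A^T. Therefore
A^* =
[[-3, -1],
 [-1, 0],
 [0, 3]].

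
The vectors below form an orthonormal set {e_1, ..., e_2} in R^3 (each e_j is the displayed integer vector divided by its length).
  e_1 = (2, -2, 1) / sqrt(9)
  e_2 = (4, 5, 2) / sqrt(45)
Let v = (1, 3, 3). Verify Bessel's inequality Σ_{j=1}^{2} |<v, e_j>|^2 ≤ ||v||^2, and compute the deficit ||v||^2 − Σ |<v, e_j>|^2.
Σ |<v, e_j>|^2 = 14; ||v||^2 = 19; deficit = 5

Write each e_j = u_j / sqrt(<u_j, u_j>) where u_j is the displayed integer vector. Then <v, e_j> = <v, u_j> / sqrt(<u_j, u_j>), so |<v, e_j>|^2 = <v, u_j>^2 / <u_j, u_j>.
Coefficients: <v, e_1> = -1/sqrt(9), <v, e_2> = 25/sqrt(45).
Square and sum: Σ |<v, e_j>|^2 = 14.
Compute ||v||^2 = v·v = 19.
Deficit = 19 − 14 = 5 ≥ 0, confirming Bessel's inequality. (The deficit equals ||v − Σ <v,e_j> e_j||^2, the squared distance from v to span{e_j}.)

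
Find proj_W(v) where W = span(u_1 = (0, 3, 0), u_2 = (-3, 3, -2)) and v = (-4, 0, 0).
proj_W(v) = (-36/13, 0, -24/13)

Set up U = [u_1 | ... | u_2] ∈ R^(3×2). The projector onto W = col(U) is P = U (U^T U)^(-1) U^T.
Compute U^T U =
  [9, 9]
  [9, 22],
and U^T v = (0, 12).
Solve U^T U · c = U^T v for the coefficients: c = (-12/13, 12/13). The projection is proj_W(v) = U c.
Check: (v - proj_W(v)) · u_1 = 0  (should be 0).
Check: (v - proj_W(v)) · u_2 = 0  (should be 0).
Result: proj_W(v) = (-36/13, 0, -24/13).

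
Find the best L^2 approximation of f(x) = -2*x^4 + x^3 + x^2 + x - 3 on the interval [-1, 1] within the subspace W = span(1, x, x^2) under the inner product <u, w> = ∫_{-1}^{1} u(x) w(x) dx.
g(x) = -5*x^2/7 + 8*x/5 - 99/35

The best approximation g ∈ W is the orthogonal projection of f onto W. Writing g = a_0 + a_1 x + a_2 x^2, the coefficients solve the normal equations G · a = b where
  G_{ij} = <φ_i, φ_j> and b_i = <f, φ_i>, with φ_0 = 1, φ_1 = x, φ_2 = x^2.
G =
  [2, 0, 2/3]
  [0, 2/3, 0]
  [2/3, 0, 2/5],
b = (-92/15, 16/15, -76/35).
Solving gives a_0 = -99/35, a_1 = 8/5, a_2 = -5/7, so
  g(x) = -5*x^2/7 + 8*x/5 - 99/35.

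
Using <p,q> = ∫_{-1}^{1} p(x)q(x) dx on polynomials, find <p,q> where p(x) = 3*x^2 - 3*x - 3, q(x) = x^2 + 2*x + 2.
<p,q> = -64/5

Expand the product: p(x)·q(x) = 3*x^4 + 3*x^3 - 3*x^2 - 12*x - 6.
∫_{-1}^{1} of each monomial x^k gives [2/(k+1) if k even, 0 if k odd]. Integrating term-by-term (or equivalently evaluating the antiderivative F(x) = 3*x^5/5 + 3*x^4/4 - x^3 - 6*x^2 - 6*x at the endpoints):
  F(1) − F(−1) = -233/20 − (23/20) = -64/5.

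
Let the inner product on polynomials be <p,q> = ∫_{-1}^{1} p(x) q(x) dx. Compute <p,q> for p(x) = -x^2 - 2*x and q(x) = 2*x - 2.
<p,q> = -4/3

Expand the product: p(x)·q(x) = -2*x^3 - 2*x^2 + 4*x.
∫_{-1}^{1} of each monomial x^k gives [2/(k+1) if k even, 0 if k odd]. Integrating term-by-term (or equivalently evaluating the antiderivative F(x) = -x^4/2 - 2*x^3/3 + 2*x^2 at the endpoints):
  F(1) − F(−1) = 5/6 − (13/6) = -4/3.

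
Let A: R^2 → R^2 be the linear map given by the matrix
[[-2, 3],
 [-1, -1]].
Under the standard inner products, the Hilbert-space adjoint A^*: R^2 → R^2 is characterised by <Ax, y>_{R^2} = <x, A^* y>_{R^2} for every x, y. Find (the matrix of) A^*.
A^* = A^T =
[[-2, -1],
 [3, -1]]

For real matrices with standard dot products, the defining identity <Ax, y> = <x, A^* y> gives (Ax)^T y = x^T (A^*) y, i.e. x^T A^T y = x^T (A^*) y. Since this holds for all x, y, we must have A^* = A^T. Therefore
A^* =
[[-2, -1],
 [3, -1]].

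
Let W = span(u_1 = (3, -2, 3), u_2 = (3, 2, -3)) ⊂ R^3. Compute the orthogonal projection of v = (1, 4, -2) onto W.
proj_W(v) = (1, 28/13, -42/13)

Set up U = [u_1 | ... | u_2] ∈ R^(3×2). The projector onto W = col(U) is P = U (U^T U)^(-1) U^T.
Compute U^T U =
  [22, -4]
  [-4, 22],
and U^T v = (-11, 17).
Solve U^T U · c = U^T v for the coefficients: c = (-29/78, 55/78). The projection is proj_W(v) = U c.
Check: (v - proj_W(v)) · u_1 = 0  (should be 0).
Check: (v - proj_W(v)) · u_2 = 0  (should be 0).
Result: proj_W(v) = (1, 28/13, -42/13).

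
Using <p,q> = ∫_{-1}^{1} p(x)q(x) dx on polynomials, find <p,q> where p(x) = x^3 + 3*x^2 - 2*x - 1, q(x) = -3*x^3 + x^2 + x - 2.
<p,q> = 8/7

Expand the product: p(x)·q(x) = -3*x^6 - 8*x^5 + 10*x^4 + 2*x^3 - 9*x^2 + 3*x + 2.
∫_{-1}^{1} of each monomial x^k gives [2/(k+1) if k even, 0 if k odd]. Integrating term-by-term (or equivalently evaluating the antiderivative F(x) = -3*x^7/7 - 4*x^6/3 + 2*x^5 + x^4/2 - 3*x^3 + 3*x^2/2 + 2*x at the endpoints):
  F(1) − F(−1) = 26/21 − (2/21) = 8/7.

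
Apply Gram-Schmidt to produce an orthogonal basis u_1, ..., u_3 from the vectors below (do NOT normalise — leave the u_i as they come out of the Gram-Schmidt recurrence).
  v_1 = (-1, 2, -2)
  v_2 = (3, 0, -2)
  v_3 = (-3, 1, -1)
Orthogonal basis:
  u_1 = (-1, 2, -2)
  u_2 = (28/9, -2/9, -16/9)
  u_3 = (-10/29, -20/29, -15/29)

Apply the Gram-Schmidt recurrence
  u_1 = v_1
  u_i = v_i − Σ_{j<i} ((v_i · u_j) / (u_j · u_j)) · u_j.

Step by step this gives:
  u_1 = (-1, 2, -2)
  u_2 = (28/9, -2/9, -16/9)
  u_3 = (-10/29, -20/29, -15/29)

Orthogonality check:
  u_2 · u_1 = 0 (should be 0)
  u_3 · u_1 = 0 (should be 0)
  u_3 · u_2 = 0 (should be 0)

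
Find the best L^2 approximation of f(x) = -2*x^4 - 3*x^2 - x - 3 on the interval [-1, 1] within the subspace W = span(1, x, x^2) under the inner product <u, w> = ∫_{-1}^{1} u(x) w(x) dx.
g(x) = -33*x^2/7 - x - 99/35

The best approximation g ∈ W is the orthogonal projection of f onto W. Writing g = a_0 + a_1 x + a_2 x^2, the coefficients solve the normal equations G · a = b where
  G_{ij} = <φ_i, φ_j> and b_i = <f, φ_i>, with φ_0 = 1, φ_1 = x, φ_2 = x^2.
G =
  [2, 0, 2/3]
  [0, 2/3, 0]
  [2/3, 0, 2/5],
b = (-44/5, -2/3, -132/35).
Solving gives a_0 = -99/35, a_1 = -1, a_2 = -33/7, so
  g(x) = -33*x^2/7 - x - 99/35.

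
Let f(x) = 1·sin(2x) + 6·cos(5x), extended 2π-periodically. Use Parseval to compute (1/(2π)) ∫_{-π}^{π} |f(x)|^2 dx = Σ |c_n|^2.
Σ |c_n|^2 = 37/2

Expand |f|^2 and use orthogonality of {sin(nx), cos(mx)} on [-π, π]:
  ∫_{-π}^{π} sin(nx)^2 dx = π, ∫ cos(mx)^2 dx = π, and cross terms integrate to 0.
So ∫_{-π}^{π} f(x)^2 dx = 1^2 · π + 6^2 · π = (1 + 36)π.
Divide by 2π: (1 + 36)/2 = 37/2.
By Parseval, this equals Σ |c_n|^2.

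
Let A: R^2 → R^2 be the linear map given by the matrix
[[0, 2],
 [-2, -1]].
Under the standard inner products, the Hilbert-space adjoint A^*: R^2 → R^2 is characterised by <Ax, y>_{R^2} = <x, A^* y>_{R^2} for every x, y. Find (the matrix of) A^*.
A^* = A^T =
[[0, -2],
 [2, -1]]

For real matrices with standard dot products, the defining identity <Ax, y> = <x, A^* y> gives (Ax)^T y = x^T (A^*) y, i.e. x^T A^T y = x^T (A^*) y. Since this holds for all x, y, we must have A^* = A^T. Therefore
A^* =
[[0, -2],
 [2, -1]].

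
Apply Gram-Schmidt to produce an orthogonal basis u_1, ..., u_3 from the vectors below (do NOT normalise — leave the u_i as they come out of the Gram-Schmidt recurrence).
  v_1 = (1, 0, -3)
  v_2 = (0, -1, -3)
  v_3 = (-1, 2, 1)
Orthogonal basis:
  u_1 = (1, 0, -3)
  u_2 = (-9/10, -1, -3/10)
  u_3 = (-24/19, 24/19, -8/19)

Apply the Gram-Schmidt recurrence
  u_1 = v_1
  u_i = v_i − Σ_{j<i} ((v_i · u_j) / (u_j · u_j)) · u_j.

Step by step this gives:
  u_1 = (1, 0, -3)
  u_2 = (-9/10, -1, -3/10)
  u_3 = (-24/19, 24/19, -8/19)

Orthogonality check:
  u_2 · u_1 = 0 (should be 0)
  u_3 · u_1 = 0 (should be 0)
  u_3 · u_2 = 0 (should be 0)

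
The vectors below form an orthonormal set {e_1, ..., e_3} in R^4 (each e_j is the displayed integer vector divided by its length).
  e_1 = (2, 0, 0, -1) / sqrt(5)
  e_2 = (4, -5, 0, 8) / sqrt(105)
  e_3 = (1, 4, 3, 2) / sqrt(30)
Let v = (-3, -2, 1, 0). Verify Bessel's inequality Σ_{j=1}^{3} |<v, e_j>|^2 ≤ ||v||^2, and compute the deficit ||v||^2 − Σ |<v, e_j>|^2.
Σ |<v, e_j>|^2 = 328/35; ||v||^2 = 14; deficit = 162/35

Write each e_j = u_j / sqrt(<u_j, u_j>) where u_j is the displayed integer vector. Then <v, e_j> = <v, u_j> / sqrt(<u_j, u_j>), so |<v, e_j>|^2 = <v, u_j>^2 / <u_j, u_j>.
Coefficients: <v, e_1> = -6/sqrt(5), <v, e_2> = -2/sqrt(105), <v, e_3> = -8/sqrt(30).
Square and sum: Σ |<v, e_j>|^2 = 328/35.
Compute ||v||^2 = v·v = 14.
Deficit = 14 − 328/35 = 162/35 ≥ 0, confirming Bessel's inequality. (The deficit equals ||v − Σ <v,e_j> e_j||^2, the squared distance from v to span{e_j}.)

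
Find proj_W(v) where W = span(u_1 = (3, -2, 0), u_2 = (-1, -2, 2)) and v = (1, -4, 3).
proj_W(v) = (25/29, -122/29, 79/29)

Set up U = [u_1 | ... | u_2] ∈ R^(3×2). The projector onto W = col(U) is P = U (U^T U)^(-1) U^T.
Compute U^T U =
  [13, 1]
  [1, 9],
and U^T v = (11, 13).
Solve U^T U · c = U^T v for the coefficients: c = (43/58, 79/58). The projection is proj_W(v) = U c.
Check: (v - proj_W(v)) · u_1 = 0  (should be 0).
Check: (v - proj_W(v)) · u_2 = 0  (should be 0).
Result: proj_W(v) = (25/29, -122/29, 79/29).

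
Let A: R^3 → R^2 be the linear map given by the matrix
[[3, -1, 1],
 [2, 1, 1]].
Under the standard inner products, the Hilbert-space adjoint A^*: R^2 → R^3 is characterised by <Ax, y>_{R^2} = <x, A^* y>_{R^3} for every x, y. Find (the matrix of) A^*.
A^* = A^T =
[[3, 2],
 [-1, 1],
 [1, 1]]

For real matrices with standard dot products, the defining identity <Ax, y> = <x, A^* y> gives (Ax)^T y = x^T (A^*) y, i.e. x^T A^T y = x^T (A^*) y. Since this holds for all x, y, we must have A^* = A^T. Therefore
A^* =
[[3, 2],
 [-1, 1],
 [1, 1]].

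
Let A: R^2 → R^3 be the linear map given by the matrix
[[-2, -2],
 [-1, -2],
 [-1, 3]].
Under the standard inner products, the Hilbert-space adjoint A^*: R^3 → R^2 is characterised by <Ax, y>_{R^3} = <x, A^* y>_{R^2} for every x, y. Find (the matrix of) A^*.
A^* = A^T =
[[-2, -1, -1],
 [-2, -2, 3]]

For real matrices with standard dot products, the defining identity <Ax, y> = <x, A^* y> gives (Ax)^T y = x^T (A^*) y, i.e. x^T A^T y = x^T (A^*) y. Since this holds for all x, y, we must have A^* = A^T. Therefore
A^* =
[[-2, -1, -1],
 [-2, -2, 3]].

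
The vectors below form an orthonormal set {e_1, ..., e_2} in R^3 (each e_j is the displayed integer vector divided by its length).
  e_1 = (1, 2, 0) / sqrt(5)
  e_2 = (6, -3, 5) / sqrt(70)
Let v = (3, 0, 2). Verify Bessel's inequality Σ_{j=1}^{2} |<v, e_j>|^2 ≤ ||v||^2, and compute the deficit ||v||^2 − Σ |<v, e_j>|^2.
Σ |<v, e_j>|^2 = 13; ||v||^2 = 13; deficit = 0

Write each e_j = u_j / sqrt(<u_j, u_j>) where u_j is the displayed integer vector. Then <v, e_j> = <v, u_j> / sqrt(<u_j, u_j>), so |<v, e_j>|^2 = <v, u_j>^2 / <u_j, u_j>.
Coefficients: <v, e_1> = 3/sqrt(5), <v, e_2> = 28/sqrt(70).
Square and sum: Σ |<v, e_j>|^2 = 13.
Compute ||v||^2 = v·v = 13.
Deficit = 13 − 13 = 0 ≥ 0, confirming Bessel's inequality. (The deficit equals ||v − Σ <v,e_j> e_j||^2, the squared distance from v to span{e_j}.)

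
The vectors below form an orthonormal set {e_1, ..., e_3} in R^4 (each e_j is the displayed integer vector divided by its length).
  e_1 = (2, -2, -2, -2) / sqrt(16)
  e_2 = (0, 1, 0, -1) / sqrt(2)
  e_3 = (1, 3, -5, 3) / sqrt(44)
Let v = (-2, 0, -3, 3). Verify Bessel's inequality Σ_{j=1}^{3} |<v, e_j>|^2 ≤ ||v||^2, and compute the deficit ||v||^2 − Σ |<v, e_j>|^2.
Σ |<v, e_j>|^2 = 33/2; ||v||^2 = 22; deficit = 11/2

Write each e_j = u_j / sqrt(<u_j, u_j>) where u_j is the displayed integer vector. Then <v, e_j> = <v, u_j> / sqrt(<u_j, u_j>), so |<v, e_j>|^2 = <v, u_j>^2 / <u_j, u_j>.
Coefficients: <v, e_1> = -4/sqrt(16), <v, e_2> = -3/sqrt(2), <v, e_3> = 22/sqrt(44).
Square and sum: Σ |<v, e_j>|^2 = 33/2.
Compute ||v||^2 = v·v = 22.
Deficit = 22 − 33/2 = 11/2 ≥ 0, confirming Bessel's inequality. (The deficit equals ||v − Σ <v,e_j> e_j||^2, the squared distance from v to span{e_j}.)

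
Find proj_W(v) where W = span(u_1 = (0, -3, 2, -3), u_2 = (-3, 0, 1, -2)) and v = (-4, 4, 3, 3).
proj_W(v) = (-477/122, 423/122, -123/122, 105/122)

Set up U = [u_1 | ... | u_2] ∈ R^(4×2). The projector onto W = col(U) is P = U (U^T U)^(-1) U^T.
Compute U^T U =
  [22, 8]
  [8, 14],
and U^T v = (-15, 9).
Solve U^T U · c = U^T v for the coefficients: c = (-141/122, 159/122). The projection is proj_W(v) = U c.
Check: (v - proj_W(v)) · u_1 = 0  (should be 0).
Check: (v - proj_W(v)) · u_2 = 0  (should be 0).
Result: proj_W(v) = (-477/122, 423/122, -123/122, 105/122).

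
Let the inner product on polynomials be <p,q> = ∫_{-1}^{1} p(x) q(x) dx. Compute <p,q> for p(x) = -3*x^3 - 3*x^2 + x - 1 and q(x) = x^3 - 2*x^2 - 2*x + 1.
<p,q> = 12/35

Expand the product: p(x)·q(x) = -3*x^6 + 3*x^5 + 13*x^4 - 3*x^2 + 3*x - 1.
∫_{-1}^{1} of each monomial x^k gives [2/(k+1) if k even, 0 if k odd]. Integrating term-by-term (or equivalently evaluating the antiderivative F(x) = -3*x^7/7 + x^6/2 + 13*x^5/5 - x^3 + 3*x^2/2 - x at the endpoints):
  F(1) − F(−1) = 76/35 − (64/35) = 12/35.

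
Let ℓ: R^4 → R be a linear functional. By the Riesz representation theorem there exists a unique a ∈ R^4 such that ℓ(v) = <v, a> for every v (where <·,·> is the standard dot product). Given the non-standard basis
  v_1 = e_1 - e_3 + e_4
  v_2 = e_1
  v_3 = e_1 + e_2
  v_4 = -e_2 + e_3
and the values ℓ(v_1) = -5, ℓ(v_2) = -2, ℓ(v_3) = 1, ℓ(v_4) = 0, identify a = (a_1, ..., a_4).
a = (-2, 3, 3, 0)

Write a = (a_1, ..., a_4) in the standard basis. For each basis vector v_i, ℓ(v_i) = <v_i, a> is a linear equation in the a_j's. Collect the n equations into a matrix system V a = ℓ, where row i of V is v_i (expressed in the standard basis). Since V is invertible (lower-triangular with 1s on the diagonal, up to permutation), solve by back-substitution:
  V =
[[1, 0, -1, 1],
 [1, 0, 0, 0],
 [1, 1, 0, 0],
 [0, -1, 1, 0]]
  V a = (-5, -2, 1, 0)
Solving gives a = (-2, 3, 3, 0).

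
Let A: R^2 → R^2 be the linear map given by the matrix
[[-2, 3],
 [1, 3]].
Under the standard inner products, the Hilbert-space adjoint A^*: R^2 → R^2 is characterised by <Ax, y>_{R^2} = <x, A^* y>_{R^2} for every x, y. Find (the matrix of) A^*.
A^* = A^T =
[[-2, 1],
 [3, 3]]

For real matrices with standard dot products, the defining identity <Ax, y> = <x, A^* y> gives (Ax)^T y = x^T (A^*) y, i.e. x^T A^T y = x^T (A^*) y. Since this holds for all x, y, we must have A^* = A^T. Therefore
A^* =
[[-2, 1],
 [3, 3]].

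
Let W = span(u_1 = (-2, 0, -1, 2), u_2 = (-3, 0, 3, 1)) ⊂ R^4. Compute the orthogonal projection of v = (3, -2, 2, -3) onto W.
proj_W(v) = (212/73, 0, 142/73, -228/73)

Set up U = [u_1 | ... | u_2] ∈ R^(4×2). The projector onto W = col(U) is P = U (U^T U)^(-1) U^T.
Compute U^T U =
  [9, 5]
  [5, 19],
and U^T v = (-14, -6).
Solve U^T U · c = U^T v for the coefficients: c = (-118/73, 8/73). The projection is proj_W(v) = U c.
Check: (v - proj_W(v)) · u_1 = 0  (should be 0).
Check: (v - proj_W(v)) · u_2 = 0  (should be 0).
Result: proj_W(v) = (212/73, 0, 142/73, -228/73).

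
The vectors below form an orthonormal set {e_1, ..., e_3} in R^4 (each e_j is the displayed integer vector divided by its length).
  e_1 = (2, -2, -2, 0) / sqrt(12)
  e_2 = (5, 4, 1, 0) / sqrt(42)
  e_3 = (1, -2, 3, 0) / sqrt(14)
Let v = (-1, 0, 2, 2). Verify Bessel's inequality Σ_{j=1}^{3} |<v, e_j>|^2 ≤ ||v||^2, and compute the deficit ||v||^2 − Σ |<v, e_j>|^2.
Σ |<v, e_j>|^2 = 5; ||v||^2 = 9; deficit = 4

Write each e_j = u_j / sqrt(<u_j, u_j>) where u_j is the displayed integer vector. Then <v, e_j> = <v, u_j> / sqrt(<u_j, u_j>), so |<v, e_j>|^2 = <v, u_j>^2 / <u_j, u_j>.
Coefficients: <v, e_1> = -6/sqrt(12), <v, e_2> = -3/sqrt(42), <v, e_3> = 5/sqrt(14).
Square and sum: Σ |<v, e_j>|^2 = 5.
Compute ||v||^2 = v·v = 9.
Deficit = 9 − 5 = 4 ≥ 0, confirming Bessel's inequality. (The deficit equals ||v − Σ <v,e_j> e_j||^2, the squared distance from v to span{e_j}.)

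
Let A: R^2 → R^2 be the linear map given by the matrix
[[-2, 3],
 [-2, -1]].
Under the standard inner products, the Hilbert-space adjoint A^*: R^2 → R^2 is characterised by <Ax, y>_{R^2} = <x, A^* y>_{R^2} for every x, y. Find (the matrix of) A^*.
A^* = A^T =
[[-2, -2],
 [3, -1]]

For real matrices with standard dot products, the defining identity <Ax, y> = <x, A^* y> gives (Ax)^T y = x^T (A^*) y, i.e. x^T A^T y = x^T (A^*) y. Since this holds for all x, y, we must have A^* = A^T. Therefore
A^* =
[[-2, -2],
 [3, -1]].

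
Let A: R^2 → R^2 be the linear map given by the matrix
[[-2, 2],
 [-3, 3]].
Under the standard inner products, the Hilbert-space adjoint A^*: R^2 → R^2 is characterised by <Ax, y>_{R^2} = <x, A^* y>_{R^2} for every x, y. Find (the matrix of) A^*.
A^* = A^T =
[[-2, -3],
 [2, 3]]

For real matrices with standard dot products, the defining identity <Ax, y> = <x, A^* y> gives (Ax)^T y = x^T (A^*) y, i.e. x^T A^T y = x^T (A^*) y. Since this holds for all x, y, we must have A^* = A^T. Therefore
A^* =
[[-2, -3],
 [2, 3]].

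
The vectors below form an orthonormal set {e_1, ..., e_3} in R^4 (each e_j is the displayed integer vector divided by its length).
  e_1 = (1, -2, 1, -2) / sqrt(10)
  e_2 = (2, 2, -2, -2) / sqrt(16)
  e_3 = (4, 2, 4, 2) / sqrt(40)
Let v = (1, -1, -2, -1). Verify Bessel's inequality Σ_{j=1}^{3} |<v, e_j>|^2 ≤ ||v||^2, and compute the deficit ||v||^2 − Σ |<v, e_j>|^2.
Σ |<v, e_j>|^2 = 19/4; ||v||^2 = 7; deficit = 9/4

Write each e_j = u_j / sqrt(<u_j, u_j>) where u_j is the displayed integer vector. Then <v, e_j> = <v, u_j> / sqrt(<u_j, u_j>), so |<v, e_j>|^2 = <v, u_j>^2 / <u_j, u_j>.
Coefficients: <v, e_1> = 3/sqrt(10), <v, e_2> = 6/sqrt(16), <v, e_3> = -8/sqrt(40).
Square and sum: Σ |<v, e_j>|^2 = 19/4.
Compute ||v||^2 = v·v = 7.
Deficit = 7 − 19/4 = 9/4 ≥ 0, confirming Bessel's inequality. (The deficit equals ||v − Σ <v,e_j> e_j||^2, the squared distance from v to span{e_j}.)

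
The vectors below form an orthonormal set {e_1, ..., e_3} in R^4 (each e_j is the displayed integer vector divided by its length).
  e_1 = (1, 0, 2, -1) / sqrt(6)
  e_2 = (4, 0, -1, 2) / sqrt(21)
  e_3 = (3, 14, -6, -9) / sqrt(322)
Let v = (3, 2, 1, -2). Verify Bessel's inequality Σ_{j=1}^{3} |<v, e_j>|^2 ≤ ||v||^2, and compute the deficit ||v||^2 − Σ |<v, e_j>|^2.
Σ |<v, e_j>|^2 = 413/23; ||v||^2 = 18; deficit = 1/23

Write each e_j = u_j / sqrt(<u_j, u_j>) where u_j is the displayed integer vector. Then <v, e_j> = <v, u_j> / sqrt(<u_j, u_j>), so |<v, e_j>|^2 = <v, u_j>^2 / <u_j, u_j>.
Coefficients: <v, e_1> = 7/sqrt(6), <v, e_2> = 7/sqrt(21), <v, e_3> = 49/sqrt(322).
Square and sum: Σ |<v, e_j>|^2 = 413/23.
Compute ||v||^2 = v·v = 18.
Deficit = 18 − 413/23 = 1/23 ≥ 0, confirming Bessel's inequality. (The deficit equals ||v − Σ <v,e_j> e_j||^2, the squared distance from v to span{e_j}.)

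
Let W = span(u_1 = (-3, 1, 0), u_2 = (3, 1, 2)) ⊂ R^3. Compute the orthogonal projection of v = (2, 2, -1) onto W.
proj_W(v) = (27/19, 5/19, 14/19)

Set up U = [u_1 | ... | u_2] ∈ R^(3×2). The projector onto W = col(U) is P = U (U^T U)^(-1) U^T.
Compute U^T U =
  [10, -8]
  [-8, 14],
and U^T v = (-4, 6).
Solve U^T U · c = U^T v for the coefficients: c = (-2/19, 7/19). The projection is proj_W(v) = U c.
Check: (v - proj_W(v)) · u_1 = 0  (should be 0).
Check: (v - proj_W(v)) · u_2 = 0  (should be 0).
Result: proj_W(v) = (27/19, 5/19, 14/19).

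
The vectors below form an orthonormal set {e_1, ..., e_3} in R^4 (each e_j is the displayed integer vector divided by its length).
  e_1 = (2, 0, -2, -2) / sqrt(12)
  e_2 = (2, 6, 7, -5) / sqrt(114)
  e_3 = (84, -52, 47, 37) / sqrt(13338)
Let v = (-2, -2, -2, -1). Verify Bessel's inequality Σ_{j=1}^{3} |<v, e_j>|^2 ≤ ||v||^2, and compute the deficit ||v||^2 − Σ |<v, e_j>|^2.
Σ |<v, e_j>|^2 = 26/3; ||v||^2 = 13; deficit = 13/3

Write each e_j = u_j / sqrt(<u_j, u_j>) where u_j is the displayed integer vector. Then <v, e_j> = <v, u_j> / sqrt(<u_j, u_j>), so |<v, e_j>|^2 = <v, u_j>^2 / <u_j, u_j>.
Coefficients: <v, e_1> = 2/sqrt(12), <v, e_2> = -25/sqrt(114), <v, e_3> = -195/sqrt(13338).
Square and sum: Σ |<v, e_j>|^2 = 26/3.
Compute ||v||^2 = v·v = 13.
Deficit = 13 − 26/3 = 13/3 ≥ 0, confirming Bessel's inequality. (The deficit equals ||v − Σ <v,e_j> e_j||^2, the squared distance from v to span{e_j}.)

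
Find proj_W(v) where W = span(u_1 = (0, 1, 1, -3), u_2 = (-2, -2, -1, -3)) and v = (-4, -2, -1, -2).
proj_W(v) = (-191/81, -221/81, -251/162, -131/54)

Set up U = [u_1 | ... | u_2] ∈ R^(4×2). The projector onto W = col(U) is P = U (U^T U)^(-1) U^T.
Compute U^T U =
  [11, 6]
  [6, 18],
and U^T v = (3, 19).
Solve U^T U · c = U^T v for the coefficients: c = (-10/27, 191/162). The projection is proj_W(v) = U c.
Check: (v - proj_W(v)) · u_1 = 0  (should be 0).
Check: (v - proj_W(v)) · u_2 = 0  (should be 0).
Result: proj_W(v) = (-191/81, -221/81, -251/162, -131/54).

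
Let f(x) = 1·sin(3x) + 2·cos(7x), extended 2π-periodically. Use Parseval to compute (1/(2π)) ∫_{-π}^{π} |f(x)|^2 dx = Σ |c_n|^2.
Σ |c_n|^2 = 5/2

Expand |f|^2 and use orthogonality of {sin(nx), cos(mx)} on [-π, π]:
  ∫_{-π}^{π} sin(nx)^2 dx = π, ∫ cos(mx)^2 dx = π, and cross terms integrate to 0.
So ∫_{-π}^{π} f(x)^2 dx = 1^2 · π + 2^2 · π = (1 + 4)π.
Divide by 2π: (1 + 4)/2 = 5/2.
By Parseval, this equals Σ |c_n|^2.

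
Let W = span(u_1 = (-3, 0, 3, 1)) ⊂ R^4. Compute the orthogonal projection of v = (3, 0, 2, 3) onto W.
proj_W(v) = (0, 0, 0, 0)

Set up U = [u_1 | ... | u_1] ∈ R^(4×1). The projector onto W = col(U) is P = U (U^T U)^(-1) U^T.
Compute U^T U =
  [19],
and U^T v = (0).
Solve U^T U · c = U^T v for the coefficients: c = (0). The projection is proj_W(v) = U c.
Check: (v - proj_W(v)) · u_1 = 0  (should be 0).
Result: proj_W(v) = (0, 0, 0, 0).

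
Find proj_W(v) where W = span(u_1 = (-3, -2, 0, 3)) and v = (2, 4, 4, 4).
proj_W(v) = (3/11, 2/11, 0, -3/11)

Set up U = [u_1 | ... | u_1] ∈ R^(4×1). The projector onto W = col(U) is P = U (U^T U)^(-1) U^T.
Compute U^T U =
  [22],
and U^T v = (-2).
Solve U^T U · c = U^T v for the coefficients: c = (-1/11). The projection is proj_W(v) = U c.
Check: (v - proj_W(v)) · u_1 = 0  (should be 0).
Result: proj_W(v) = (3/11, 2/11, 0, -3/11).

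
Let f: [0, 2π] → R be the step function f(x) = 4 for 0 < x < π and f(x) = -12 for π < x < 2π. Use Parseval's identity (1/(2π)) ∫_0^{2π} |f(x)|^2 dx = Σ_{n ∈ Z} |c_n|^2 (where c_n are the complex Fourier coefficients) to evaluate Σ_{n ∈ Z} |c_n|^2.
Σ |c_n|^2 = 80

Parseval equates the L^2 energy of f (normalised by 1/(2π)) with the ℓ^2 sum of its Fourier coefficients: (1/(2π)) ∫_0^{2π} |f|^2 = Σ |c_n|^2.
Compute the left side: (1/(2π)) [∫_0^π 4^2 dx + ∫_π^{2π} (-12)^2 dx] = (1/(2π)) · (16π + 144π) = (16 + 144)/2 = 80.
So Σ_{n ∈ Z} |c_n|^2 = 80.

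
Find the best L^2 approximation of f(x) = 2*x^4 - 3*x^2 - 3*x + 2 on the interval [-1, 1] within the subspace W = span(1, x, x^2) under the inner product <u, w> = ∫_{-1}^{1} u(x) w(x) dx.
g(x) = -9*x^2/7 - 3*x + 64/35

The best approximation g ∈ W is the orthogonal projection of f onto W. Writing g = a_0 + a_1 x + a_2 x^2, the coefficients solve the normal equations G · a = b where
  G_{ij} = <φ_i, φ_j> and b_i = <f, φ_i>, with φ_0 = 1, φ_1 = x, φ_2 = x^2.
G =
  [2, 0, 2/3]
  [0, 2/3, 0]
  [2/3, 0, 2/5],
b = (14/5, -2, 74/105).
Solving gives a_0 = 64/35, a_1 = -3, a_2 = -9/7, so
  g(x) = -9*x^2/7 - 3*x + 64/35.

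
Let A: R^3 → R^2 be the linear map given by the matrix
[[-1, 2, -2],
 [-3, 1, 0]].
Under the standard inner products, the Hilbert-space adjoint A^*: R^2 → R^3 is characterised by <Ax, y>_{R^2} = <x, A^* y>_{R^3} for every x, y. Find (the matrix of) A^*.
A^* = A^T =
[[-1, -3],
 [2, 1],
 [-2, 0]]

For real matrices with standard dot products, the defining identity <Ax, y> = <x, A^* y> gives (Ax)^T y = x^T (A^*) y, i.e. x^T A^T y = x^T (A^*) y. Since this holds for all x, y, we must have A^* = A^T. Therefore
A^* =
[[-1, -3],
 [2, 1],
 [-2, 0]].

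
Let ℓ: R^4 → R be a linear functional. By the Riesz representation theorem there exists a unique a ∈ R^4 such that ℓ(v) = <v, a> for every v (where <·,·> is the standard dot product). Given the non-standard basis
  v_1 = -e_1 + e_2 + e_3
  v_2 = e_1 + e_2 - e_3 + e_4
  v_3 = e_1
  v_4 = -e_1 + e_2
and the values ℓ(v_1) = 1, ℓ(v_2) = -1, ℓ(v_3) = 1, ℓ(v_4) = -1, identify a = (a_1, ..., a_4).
a = (1, 0, 2, 0)

Write a = (a_1, ..., a_4) in the standard basis. For each basis vector v_i, ℓ(v_i) = <v_i, a> is a linear equation in the a_j's. Collect the n equations into a matrix system V a = ℓ, where row i of V is v_i (expressed in the standard basis). Since V is invertible (lower-triangular with 1s on the diagonal, up to permutation), solve by back-substitution:
  V =
[[-1, 1, 1, 0],
 [1, 1, -1, 1],
 [1, 0, 0, 0],
 [-1, 1, 0, 0]]
  V a = (1, -1, 1, -1)
Solving gives a = (1, 0, 2, 0).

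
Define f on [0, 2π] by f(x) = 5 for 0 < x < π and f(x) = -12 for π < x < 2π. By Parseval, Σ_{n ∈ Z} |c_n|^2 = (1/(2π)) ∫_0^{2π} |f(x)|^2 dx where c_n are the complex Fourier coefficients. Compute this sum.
Σ |c_n|^2 = 169/2

Parseval equates the L^2 energy of f (normalised by 1/(2π)) with the ℓ^2 sum of its Fourier coefficients: (1/(2π)) ∫_0^{2π} |f|^2 = Σ |c_n|^2.
Compute the left side: (1/(2π)) [∫_0^π 5^2 dx + ∫_π^{2π} (-12)^2 dx] = (1/(2π)) · (25π + 144π) = (25 + 144)/2 = 169/2.
So Σ_{n ∈ Z} |c_n|^2 = 169/2.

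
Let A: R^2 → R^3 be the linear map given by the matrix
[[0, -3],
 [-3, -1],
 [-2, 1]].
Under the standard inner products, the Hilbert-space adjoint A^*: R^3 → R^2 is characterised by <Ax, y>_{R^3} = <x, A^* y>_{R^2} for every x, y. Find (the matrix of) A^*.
A^* = A^T =
[[0, -3, -2],
 [-3, -1, 1]]

For real matrices with standard dot products, the defining identity <Ax, y> = <x, A^* y> gives (Ax)^T y = x^T (A^*) y, i.e. x^T A^T y = x^T (A^*) y. Since this holds for all x, y, we must have A^* = A^T. Therefore
A^* =
[[0, -3, -2],
 [-3, -1, 1]].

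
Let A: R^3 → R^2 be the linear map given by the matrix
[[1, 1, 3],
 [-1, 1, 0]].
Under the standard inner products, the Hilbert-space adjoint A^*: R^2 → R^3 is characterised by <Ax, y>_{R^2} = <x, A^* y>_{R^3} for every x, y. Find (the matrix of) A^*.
A^* = A^T =
[[1, -1],
 [1, 1],
 [3, 0]]

For real matrices with standard dot products, the defining identity <Ax, y> = <x, A^* y> gives (Ax)^T y = x^T (A^*) y, i.e. x^T A^T y = x^T (A^*) y. Since this holds for all x, y, we must have A^* = A^T. Therefore
A^* =
[[1, -1],
 [1, 1],
 [3, 0]].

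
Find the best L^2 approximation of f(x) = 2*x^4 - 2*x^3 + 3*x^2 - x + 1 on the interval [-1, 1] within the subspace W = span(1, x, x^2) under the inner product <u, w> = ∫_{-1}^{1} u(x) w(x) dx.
g(x) = 33*x^2/7 - 11*x/5 + 29/35

The best approximation g ∈ W is the orthogonal projection of f onto W. Writing g = a_0 + a_1 x + a_2 x^2, the coefficients solve the normal equations G · a = b where
  G_{ij} = <φ_i, φ_j> and b_i = <f, φ_i>, with φ_0 = 1, φ_1 = x, φ_2 = x^2.
G =
  [2, 0, 2/3]
  [0, 2/3, 0]
  [2/3, 0, 2/5],
b = (24/5, -22/15, 256/105).
Solving gives a_0 = 29/35, a_1 = -11/5, a_2 = 33/7, so
  g(x) = 33*x^2/7 - 11*x/5 + 29/35.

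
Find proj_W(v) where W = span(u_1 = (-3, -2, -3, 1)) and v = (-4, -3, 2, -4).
proj_W(v) = (-24/23, -16/23, -24/23, 8/23)

Set up U = [u_1 | ... | u_1] ∈ R^(4×1). The projector onto W = col(U) is P = U (U^T U)^(-1) U^T.
Compute U^T U =
  [23],
and U^T v = (8).
Solve U^T U · c = U^T v for the coefficients: c = (8/23). The projection is proj_W(v) = U c.
Check: (v - proj_W(v)) · u_1 = 0  (should be 0).
Result: proj_W(v) = (-24/23, -16/23, -24/23, 8/23).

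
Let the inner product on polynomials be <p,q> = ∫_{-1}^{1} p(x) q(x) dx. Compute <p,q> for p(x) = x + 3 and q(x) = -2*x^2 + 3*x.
<p,q> = -2

Expand the product: p(x)·q(x) = -2*x^3 - 3*x^2 + 9*x.
∫_{-1}^{1} of each monomial x^k gives [2/(k+1) if k even, 0 if k odd]. Integrating term-by-term (or equivalently evaluating the antiderivative F(x) = -x^4/2 - x^3 + 9*x^2/2 at the endpoints):
  F(1) − F(−1) = 3 − (5) = -2.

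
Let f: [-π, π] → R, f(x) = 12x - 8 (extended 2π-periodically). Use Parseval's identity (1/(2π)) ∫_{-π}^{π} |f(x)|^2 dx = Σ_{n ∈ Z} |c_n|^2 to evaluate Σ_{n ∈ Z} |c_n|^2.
Σ |c_n|^2 = 48π^2 + 64

Expand and integrate term by term over [-π, π]:
  ∫ (12x)^2 dx = 144·(2π^3/3); ∫ 2·12·(-8)·x dx = 0 (odd integrand); ∫ (-8)^2 dx = 64·2π.
So (1/(2π)) ∫_{-π}^{π} (12x - 8)^2 dx = 144π^2/3 + 64 = 48π^2 + 64.
Parseval ⇒ Σ |c_n|^2 = 48π^2 + 64.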